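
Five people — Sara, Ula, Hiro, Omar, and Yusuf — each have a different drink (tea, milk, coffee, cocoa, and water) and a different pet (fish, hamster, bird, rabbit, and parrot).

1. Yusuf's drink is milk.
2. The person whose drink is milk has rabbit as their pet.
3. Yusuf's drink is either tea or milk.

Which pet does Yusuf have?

rabbit

With clues 1–2, bird, fish, hamster, and parrot are impossible for Yusuf's pet.
That leaves rabbit.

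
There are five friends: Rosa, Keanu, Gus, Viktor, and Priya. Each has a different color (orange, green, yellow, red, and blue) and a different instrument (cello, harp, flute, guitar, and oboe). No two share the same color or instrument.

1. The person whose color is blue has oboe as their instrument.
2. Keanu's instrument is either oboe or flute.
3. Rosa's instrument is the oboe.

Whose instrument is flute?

With clues 1–3, Gus, Priya, Rosa, and Viktor are impossible for the one with instrument flute.
That leaves Keanu.

Keanu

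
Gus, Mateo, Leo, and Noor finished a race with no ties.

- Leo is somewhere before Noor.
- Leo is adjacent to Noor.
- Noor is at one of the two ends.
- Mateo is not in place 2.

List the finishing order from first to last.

Mateo, Gus, Leo, Noor

From clue 1: Leo is in {1,2,3}.
From clues 1–3: Leo → place 3, Noor → place 4.
From clues 1–4: Mateo → place 1, Gus → place 2.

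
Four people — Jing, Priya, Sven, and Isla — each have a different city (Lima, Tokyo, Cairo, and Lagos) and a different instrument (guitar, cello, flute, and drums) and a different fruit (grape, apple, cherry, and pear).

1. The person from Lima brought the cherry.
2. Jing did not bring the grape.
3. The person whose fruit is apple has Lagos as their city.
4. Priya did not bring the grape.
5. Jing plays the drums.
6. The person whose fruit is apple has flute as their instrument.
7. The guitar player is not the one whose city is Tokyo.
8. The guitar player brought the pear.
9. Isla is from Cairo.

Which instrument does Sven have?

cello

With clues 1–5, drums is impossible for Sven's instrument.
With clues 1–9, flute and guitar are impossible for Sven's instrument.
That leaves cello.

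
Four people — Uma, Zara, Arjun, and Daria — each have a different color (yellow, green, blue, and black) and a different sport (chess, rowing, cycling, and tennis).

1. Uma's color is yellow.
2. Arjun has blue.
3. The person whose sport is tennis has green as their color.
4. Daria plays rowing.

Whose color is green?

Clue 1 rules out Uma for the one with color green.
With clues 1–2, Arjun is impossible for the one with color green.
With clues 1–4, Daria is impossible for the one with color green.
That leaves Zara.

Zara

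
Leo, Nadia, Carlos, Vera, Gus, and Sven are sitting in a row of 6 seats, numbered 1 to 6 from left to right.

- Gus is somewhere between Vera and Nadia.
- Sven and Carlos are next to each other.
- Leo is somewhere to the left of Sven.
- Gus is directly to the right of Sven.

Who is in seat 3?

Carlos

With clues 1–4, Gus, Leo, Nadia, Sven, and Vera are ruled out for seat 3.
So seat 3 is Carlos.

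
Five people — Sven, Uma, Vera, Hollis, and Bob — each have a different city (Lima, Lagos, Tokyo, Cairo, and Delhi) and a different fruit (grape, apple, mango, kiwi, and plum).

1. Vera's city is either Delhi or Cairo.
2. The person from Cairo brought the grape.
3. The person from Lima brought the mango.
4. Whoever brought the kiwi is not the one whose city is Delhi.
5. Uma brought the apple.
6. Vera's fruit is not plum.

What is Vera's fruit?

With clues 1–3, mango is impossible for Vera's fruit.
With clues 1–4, kiwi is impossible for Vera's fruit.
With clues 1–5, apple is impossible for Vera's fruit.
With clues 1–6, plum is impossible for Vera's fruit.
That leaves grape.

grape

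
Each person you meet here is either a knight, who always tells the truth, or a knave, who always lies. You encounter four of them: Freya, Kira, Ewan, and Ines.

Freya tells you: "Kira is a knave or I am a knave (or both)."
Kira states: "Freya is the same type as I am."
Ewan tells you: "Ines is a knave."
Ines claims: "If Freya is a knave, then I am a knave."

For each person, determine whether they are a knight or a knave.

Consider Freya. Suppose Freya is a knave.
Then Freya's own statement would have to be false, but it can't be — contradiction.
So Freya is a knight.
With that fixed, Ines's statement is true, so Ines is a knight.
With that fixed, Ewan's statement is false, so Ewan is a knave.
Consider Kira. Suppose Kira is a knight.
Then Freya's statement comes out false, contradicting Freya being a knight.
So Kira is a knave.

Freya: knight, Kira: knave, Ewan: knave, Ines: knight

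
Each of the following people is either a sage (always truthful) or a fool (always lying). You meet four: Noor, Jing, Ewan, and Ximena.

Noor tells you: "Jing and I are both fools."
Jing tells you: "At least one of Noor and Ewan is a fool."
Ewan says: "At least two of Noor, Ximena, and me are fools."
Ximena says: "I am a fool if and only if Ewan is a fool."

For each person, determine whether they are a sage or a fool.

Consider Noor. Suppose Noor is a sage.
Then Noor's own statement would have to be true, but it can't be — contradiction.
So Noor is a fool.
With that fixed, Jing's statement is true, so Jing is a sage.
Consider Ewan. Suppose Ewan is a fool.
Then Ewan's own statement would have to be false, but it can't be — contradiction.
So Ewan is a sage.
Consider Ximena. Suppose Ximena is a sage.
Then Ewan's statement comes out false, contradicting Ewan being a sage.
So Ximena is a fool.

Noor: fool, Jing: sage, Ewan: sage, Ximena: fool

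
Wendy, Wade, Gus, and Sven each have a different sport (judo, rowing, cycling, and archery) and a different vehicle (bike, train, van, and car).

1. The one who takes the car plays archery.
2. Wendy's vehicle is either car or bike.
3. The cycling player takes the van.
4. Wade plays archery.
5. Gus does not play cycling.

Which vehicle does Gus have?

With clues 1–4, bike and car are impossible for Gus's vehicle.
With clues 1–5, van is impossible for Gus's vehicle.
That leaves train.

train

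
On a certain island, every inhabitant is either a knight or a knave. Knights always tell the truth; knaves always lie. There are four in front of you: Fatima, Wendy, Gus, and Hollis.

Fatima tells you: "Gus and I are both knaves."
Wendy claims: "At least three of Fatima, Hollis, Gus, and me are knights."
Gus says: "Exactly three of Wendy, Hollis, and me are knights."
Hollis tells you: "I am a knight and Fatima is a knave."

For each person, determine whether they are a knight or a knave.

Fatima: knave, Wendy: knight, Gus: knight, Hollis: knight

Consider Fatima. Suppose Fatima is a knight.
Then Fatima's own statement would have to be true, but it can't be — contradiction.
So Fatima is a knave.
Consider Wendy. Suppose Wendy is a knave.
Then no assignment of the remaining roles makes every statement match its speaker's type — contradiction.
So Wendy is a knight.
Consider Gus. Suppose Gus is a knave.
Then Fatima's statement comes out true, contradicting Fatima being a knave.
So Gus is a knight.
Consider Hollis. Suppose Hollis is a knave.
Then Wendy's statement comes out false, contradicting Wendy being a knight.
So Hollis is a knight.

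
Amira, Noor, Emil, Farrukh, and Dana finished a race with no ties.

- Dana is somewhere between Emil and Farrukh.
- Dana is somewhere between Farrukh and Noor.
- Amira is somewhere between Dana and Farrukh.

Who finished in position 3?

With clues 1–2, Farrukh is ruled out for place 3.
With clues 1–3, Amira, Emil, and Noor are ruled out for place 3.
So place 3 is Dana.

Dana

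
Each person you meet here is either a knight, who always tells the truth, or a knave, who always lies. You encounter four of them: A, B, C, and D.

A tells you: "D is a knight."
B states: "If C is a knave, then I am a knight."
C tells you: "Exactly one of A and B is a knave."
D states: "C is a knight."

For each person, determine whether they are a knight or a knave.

Consider A. Suppose A is a knight.
Then no assignment of the remaining roles makes every statement match its speaker's type — contradiction.
So A is a knave.
Consider B. Suppose B is a knight.
Then no assignment of the remaining roles makes every statement match its speaker's type — contradiction.
So B is a knave.
With that fixed, C's statement is false, so C is a knave.
With that fixed, D's statement is false, so D is a knave.

A: knave, B: knave, C: knave, D: knave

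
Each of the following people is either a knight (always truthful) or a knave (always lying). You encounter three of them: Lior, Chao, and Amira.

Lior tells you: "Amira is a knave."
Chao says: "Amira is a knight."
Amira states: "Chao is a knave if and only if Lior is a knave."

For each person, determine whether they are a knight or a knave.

Consider Lior. Suppose Lior is a knave.
Then no assignment of the remaining roles makes every statement match its speaker's type — contradiction.
So Lior is a knight.
Consider Chao. Suppose Chao is a knight.
Then no assignment of the remaining roles makes every statement match its speaker's type — contradiction.
So Chao is a knave.
With that fixed, Amira's statement is false, so Amira is a knave.

Lior: knight, Chao: knave, Amira: knave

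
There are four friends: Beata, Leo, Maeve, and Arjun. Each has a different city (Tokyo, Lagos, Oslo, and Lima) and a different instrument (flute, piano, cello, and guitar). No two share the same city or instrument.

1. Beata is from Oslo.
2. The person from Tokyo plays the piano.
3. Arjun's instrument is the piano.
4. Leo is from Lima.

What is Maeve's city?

Lagos

Clue 1 rules out Oslo for Maeve's city.
With clues 1–3, Tokyo is impossible for Maeve's city.
With clues 1–4, Lima is impossible for Maeve's city.
That leaves Lagos.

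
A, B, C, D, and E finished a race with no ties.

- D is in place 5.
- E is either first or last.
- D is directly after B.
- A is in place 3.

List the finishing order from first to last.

E, C, A, B, D

From clue 1: D → place 5.
From clues 1–2: E → place 1.
From clues 1–3: B → place 4.
From clues 1–4: C → place 2, A → place 3.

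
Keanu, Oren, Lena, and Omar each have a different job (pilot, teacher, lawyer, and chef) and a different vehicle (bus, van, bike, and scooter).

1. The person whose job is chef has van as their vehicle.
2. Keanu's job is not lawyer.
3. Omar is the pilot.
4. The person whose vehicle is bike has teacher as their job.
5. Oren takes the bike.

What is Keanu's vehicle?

With clues 1–4, bus and scooter are impossible for Keanu's vehicle.
With clues 1–5, bike is impossible for Keanu's vehicle.
That leaves van.

van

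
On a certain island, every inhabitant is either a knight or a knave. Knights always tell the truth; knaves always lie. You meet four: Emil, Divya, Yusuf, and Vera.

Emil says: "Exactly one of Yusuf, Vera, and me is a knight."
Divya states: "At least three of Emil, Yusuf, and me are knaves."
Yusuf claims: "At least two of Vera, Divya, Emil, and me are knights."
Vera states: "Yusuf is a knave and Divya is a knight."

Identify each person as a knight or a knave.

Emil: knight, Divya: knave, Yusuf: knave, Vera: knave

Consider Emil. Suppose Emil is a knave.
Then no assignment of the remaining roles makes every statement match its speaker's type — contradiction.
So Emil is a knight.
With that fixed, Divya's statement is false, so Divya is a knave.
With that fixed, Vera's statement is false, so Vera is a knave.
Consider Yusuf. Suppose Yusuf is a knight.
Then Emil's statement comes out false, contradicting Emil being a knight.
So Yusuf is a knave.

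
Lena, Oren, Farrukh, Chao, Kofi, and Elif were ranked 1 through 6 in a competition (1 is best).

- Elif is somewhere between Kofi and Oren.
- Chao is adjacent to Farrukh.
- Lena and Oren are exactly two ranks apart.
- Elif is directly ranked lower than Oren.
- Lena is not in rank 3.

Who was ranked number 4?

With clues 1–4, Lena and Oren are ruled out for rank 4.
With clues 1–5, Chao, Farrukh, and Kofi are ruled out for rank 4.
So rank 4 is Elif.

Elif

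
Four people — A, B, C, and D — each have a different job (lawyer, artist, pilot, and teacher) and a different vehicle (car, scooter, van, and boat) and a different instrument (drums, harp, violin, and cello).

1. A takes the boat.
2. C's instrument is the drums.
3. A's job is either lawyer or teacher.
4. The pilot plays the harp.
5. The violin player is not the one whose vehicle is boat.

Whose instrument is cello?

With clues 1–2, C is impossible for the one with instrument cello.
With clues 1–5, B and D are impossible for the one with instrument cello.
That leaves A.

A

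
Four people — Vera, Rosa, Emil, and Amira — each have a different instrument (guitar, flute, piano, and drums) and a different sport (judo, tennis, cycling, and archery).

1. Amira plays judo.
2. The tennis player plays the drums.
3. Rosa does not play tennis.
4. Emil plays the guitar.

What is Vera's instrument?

With clues 1–4, flute, guitar, and piano are impossible for Vera's instrument.
That leaves drums.

drums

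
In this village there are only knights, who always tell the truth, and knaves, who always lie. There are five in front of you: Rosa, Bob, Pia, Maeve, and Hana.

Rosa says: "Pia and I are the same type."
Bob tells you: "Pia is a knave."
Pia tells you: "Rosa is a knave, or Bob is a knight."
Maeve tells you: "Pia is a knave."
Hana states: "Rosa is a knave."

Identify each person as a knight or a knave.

Rosa: knave, Bob: knave, Pia: knight, Maeve: knave, Hana: knight

Consider Rosa. Suppose Rosa is a knight.
Then no assignment of the remaining roles makes every statement match its speaker's type — contradiction.
So Rosa is a knave.
With that fixed, Pia's statement is true, so Pia is a knight.
With that fixed, Maeve's statement is false, so Maeve is a knave.
With that fixed, Hana's statement is true, so Hana is a knight.
With that fixed, Bob's statement is false, so Bob is a knave.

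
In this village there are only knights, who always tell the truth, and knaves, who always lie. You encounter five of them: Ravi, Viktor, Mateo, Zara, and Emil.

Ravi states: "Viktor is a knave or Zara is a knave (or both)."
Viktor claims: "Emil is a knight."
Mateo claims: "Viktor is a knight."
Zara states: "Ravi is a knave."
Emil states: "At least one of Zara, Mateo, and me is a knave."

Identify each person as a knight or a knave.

Consider Ravi. Suppose Ravi is a knave.
Then no assignment of the remaining roles makes every statement match its speaker's type — contradiction.
So Ravi is a knight.
With that fixed, Zara's statement is false, so Zara is a knave.
With that fixed, Emil's statement is true, so Emil is a knight.
With that fixed, Viktor's statement is true, so Viktor is a knight.
With that fixed, Mateo's statement is true, so Mateo is a knight.

Ravi: knight, Viktor: knight, Mateo: knight, Zara: knave, Emil: knight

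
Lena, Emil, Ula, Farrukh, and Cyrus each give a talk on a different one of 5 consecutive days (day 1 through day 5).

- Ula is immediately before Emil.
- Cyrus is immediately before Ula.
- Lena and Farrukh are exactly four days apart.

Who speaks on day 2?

Cyrus

With clues 1–2, Emil is ruled out for day 2.
With clues 1–3, Farrukh, Lena, and Ula are ruled out for day 2.
So day 2 is Cyrus.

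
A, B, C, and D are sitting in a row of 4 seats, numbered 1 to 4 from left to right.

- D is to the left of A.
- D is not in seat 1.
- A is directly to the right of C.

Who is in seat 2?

D

With clues 1–2, A is ruled out for seat 2.
With clues 1–3, B and C are ruled out for seat 2.
So seat 2 is D.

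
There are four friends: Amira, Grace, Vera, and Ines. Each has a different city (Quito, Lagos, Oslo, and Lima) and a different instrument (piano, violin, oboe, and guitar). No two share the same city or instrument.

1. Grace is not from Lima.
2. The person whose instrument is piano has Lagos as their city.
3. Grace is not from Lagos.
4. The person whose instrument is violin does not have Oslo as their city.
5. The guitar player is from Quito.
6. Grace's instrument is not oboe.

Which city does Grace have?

Clue 1 rules out Lima for Grace's city.
With clues 1–3, Lagos is impossible for Grace's city.
With clues 1–6, Oslo is impossible for Grace's city.
That leaves Quito.

Quito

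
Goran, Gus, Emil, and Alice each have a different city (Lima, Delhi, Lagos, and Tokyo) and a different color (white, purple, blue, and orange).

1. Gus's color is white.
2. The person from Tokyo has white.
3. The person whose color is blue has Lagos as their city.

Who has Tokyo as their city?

Gus

With clues 1–2, Alice, Emil, and Goran are impossible for the one with city Tokyo.
That leaves Gus.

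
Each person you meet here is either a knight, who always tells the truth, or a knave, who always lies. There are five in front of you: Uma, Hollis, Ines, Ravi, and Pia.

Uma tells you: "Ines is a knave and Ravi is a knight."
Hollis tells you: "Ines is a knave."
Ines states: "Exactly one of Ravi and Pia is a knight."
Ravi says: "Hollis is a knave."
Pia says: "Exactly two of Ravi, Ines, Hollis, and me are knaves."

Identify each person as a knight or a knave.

Uma: knave, Hollis: knight, Ines: knave, Ravi: knave, Pia: knave

Consider Uma. Suppose Uma is a knight.
Then no assignment of the remaining roles makes every statement match its speaker's type — contradiction.
So Uma is a knave.
Consider Hollis. Suppose Hollis is a knave.
Then no assignment of the remaining roles makes every statement match its speaker's type — contradiction.
So Hollis is a knight.
With that fixed, Ravi's statement is false, so Ravi is a knave.
Consider Ines. Suppose Ines is a knight.
Then Hollis's statement comes out false, contradicting Hollis being a knight.
So Ines is a knave.
Consider Pia. Suppose Pia is a knight.
Then Ines's statement comes out true, contradicting Ines being a knave.
So Pia is a knave.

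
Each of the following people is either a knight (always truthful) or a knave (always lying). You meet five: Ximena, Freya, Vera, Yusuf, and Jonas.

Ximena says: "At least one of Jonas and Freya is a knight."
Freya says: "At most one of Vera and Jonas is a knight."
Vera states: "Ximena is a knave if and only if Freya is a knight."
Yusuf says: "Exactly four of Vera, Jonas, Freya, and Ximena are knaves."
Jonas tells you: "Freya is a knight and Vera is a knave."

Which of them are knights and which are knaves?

Consider Ximena. Suppose Ximena is a knave.
Then no assignment of the remaining roles makes every statement match its speaker's type — contradiction.
So Ximena is a knight.
With that fixed, Yusuf's statement is false, so Yusuf is a knave.
Consider Freya. Suppose Freya is a knave.
Then no assignment of the remaining roles makes every statement match its speaker's type — contradiction.
So Freya is a knight.
With that fixed, Vera's statement is false, so Vera is a knave.
With that fixed, Jonas's statement is true, so Jonas is a knight.

Ximena: knight, Freya: knight, Vera: knave, Yusuf: knave, Jonas: knight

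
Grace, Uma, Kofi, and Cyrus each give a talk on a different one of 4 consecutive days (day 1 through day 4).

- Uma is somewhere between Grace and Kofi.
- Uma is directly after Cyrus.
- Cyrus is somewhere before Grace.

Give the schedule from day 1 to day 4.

From clue 1: Uma is in {2,3}.
From clues 1–2: Cyrus → day 2, Uma → day 3.
From clues 1–3: Kofi → day 1, Grace → day 4.

Kofi, Cyrus, Uma, Grace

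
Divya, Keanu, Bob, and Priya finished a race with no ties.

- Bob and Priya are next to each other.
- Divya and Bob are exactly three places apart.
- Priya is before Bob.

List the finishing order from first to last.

Divya, Keanu, Priya, Bob

From clues 1–2: Divya is in {1,4}.
From clues 1–3: Divya → place 1, Keanu → place 2, Priya → place 3, Bob → place 4.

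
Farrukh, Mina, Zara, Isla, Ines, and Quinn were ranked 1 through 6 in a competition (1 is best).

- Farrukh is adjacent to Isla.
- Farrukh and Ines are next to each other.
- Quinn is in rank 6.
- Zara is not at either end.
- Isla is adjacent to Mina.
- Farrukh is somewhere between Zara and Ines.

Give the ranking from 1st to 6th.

From clues 1–2: Farrukh is in {2,3,4,5}.
From clues 1–3: Quinn → rank 6.
From clues 1–4: Farrukh is in {2,3,4}.
From clues 1–5: Zara → rank 5.
From clues 1–6: Ines → rank 1, Farrukh → rank 2, Isla → rank 3, Mina → rank 4.

Ines, Farrukh, Isla, Mina, Zara, Quinn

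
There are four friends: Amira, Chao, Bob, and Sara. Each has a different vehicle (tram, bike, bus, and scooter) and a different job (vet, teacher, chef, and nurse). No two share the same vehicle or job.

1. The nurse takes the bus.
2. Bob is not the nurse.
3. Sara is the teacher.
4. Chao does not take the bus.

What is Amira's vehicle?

With clues 1–4, bike, scooter, and tram are impossible for Amira's vehicle.
That leaves bus.

bus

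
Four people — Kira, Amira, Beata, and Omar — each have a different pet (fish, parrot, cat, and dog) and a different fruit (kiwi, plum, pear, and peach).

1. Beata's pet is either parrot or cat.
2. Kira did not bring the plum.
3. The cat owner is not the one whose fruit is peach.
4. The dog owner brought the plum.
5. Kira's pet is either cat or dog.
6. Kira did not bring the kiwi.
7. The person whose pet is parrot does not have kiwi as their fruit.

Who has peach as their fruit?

With clues 1–5, Kira is impossible for the one with fruit peach.
With clues 1–7, Amira and Omar are impossible for the one with fruit peach.
That leaves Beata.

Beata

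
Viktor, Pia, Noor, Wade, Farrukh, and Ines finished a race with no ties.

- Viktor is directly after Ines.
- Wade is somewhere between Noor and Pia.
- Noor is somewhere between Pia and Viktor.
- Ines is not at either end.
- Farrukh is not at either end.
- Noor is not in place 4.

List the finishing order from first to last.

Pia, Wade, Noor, Farrukh, Ines, Viktor

From clue 1: Viktor is in {2,3,4,5,6}.
From clues 1–2: Wade is in {2,3,4,5}.
From clues 1–3: Noor is in {3,4}.
From clues 1–5: Pia → place 1, Ines → place 5, Viktor → place 6.
From clues 1–6: Wade → place 2, Noor → place 3, Farrukh → place 4.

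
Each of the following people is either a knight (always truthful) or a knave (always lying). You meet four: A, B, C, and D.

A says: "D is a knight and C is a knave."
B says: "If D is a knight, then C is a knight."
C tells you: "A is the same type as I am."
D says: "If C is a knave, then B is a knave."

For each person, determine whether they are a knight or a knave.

Consider A. Suppose A is a knave.
Then whichever role C has, C's statement has the wrong truth value — contradiction.
So A is a knight.
Consider B. Suppose B is a knight.
Then no assignment of the remaining roles makes every statement match its speaker's type — contradiction.
So B is a knave.
With that fixed, D's statement is true, so D is a knight.
Consider C. Suppose C is a knight.
Then A's statement comes out false, contradicting A being a knight.
So C is a knave.

A: knight, B: knave, C: knave, D: knight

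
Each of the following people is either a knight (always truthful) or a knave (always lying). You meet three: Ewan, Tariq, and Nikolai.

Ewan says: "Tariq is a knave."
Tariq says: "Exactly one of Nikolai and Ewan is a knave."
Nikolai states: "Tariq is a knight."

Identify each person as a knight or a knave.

Ewan: knave, Tariq: knight, Nikolai: knight

Consider Ewan. Suppose Ewan is a knight.
Then no assignment of the remaining roles makes every statement match its speaker's type — contradiction.
So Ewan is a knave.
Consider Tariq. Suppose Tariq is a knave.
Then Ewan's statement comes out true, contradicting Ewan being a knave.
So Tariq is a knight.
With that fixed, Nikolai's statement is true, so Nikolai is a knight.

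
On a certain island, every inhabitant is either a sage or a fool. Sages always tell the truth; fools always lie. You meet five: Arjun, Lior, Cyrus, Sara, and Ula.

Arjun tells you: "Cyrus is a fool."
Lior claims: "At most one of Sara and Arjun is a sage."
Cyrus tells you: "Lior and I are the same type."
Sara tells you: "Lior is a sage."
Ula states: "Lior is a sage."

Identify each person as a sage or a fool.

Consider Arjun. Suppose Arjun is a sage.
Then no assignment of the remaining roles makes every statement match its speaker's type — contradiction.
So Arjun is a fool.
With that fixed, Lior's statement is true, so Lior is a sage.
With that fixed, Sara's statement is true, so Sara is a sage.
With that fixed, Ula's statement is true, so Ula is a sage.
Consider Cyrus. Suppose Cyrus is a fool.
Then Arjun's statement comes out true, contradicting Arjun being a fool.
So Cyrus is a sage.

Arjun: fool, Lior: sage, Cyrus: sage, Sara: sage, Ula: sage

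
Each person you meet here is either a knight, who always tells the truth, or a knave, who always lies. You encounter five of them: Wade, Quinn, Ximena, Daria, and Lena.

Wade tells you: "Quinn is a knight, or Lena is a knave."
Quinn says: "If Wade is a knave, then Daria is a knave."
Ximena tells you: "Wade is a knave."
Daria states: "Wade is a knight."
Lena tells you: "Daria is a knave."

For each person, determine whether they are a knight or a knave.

Wade: knight, Quinn: knight, Ximena: knave, Daria: knight, Lena: knave

Consider Wade. Suppose Wade is a knave.
Then no assignment of the remaining roles makes every statement match its speaker's type — contradiction.
So Wade is a knight.
With that fixed, Quinn's statement is true, so Quinn is a knight.
With that fixed, Ximena's statement is false, so Ximena is a knave.
With that fixed, Daria's statement is true, so Daria is a knight.
With that fixed, Lena's statement is false, so Lena is a knave.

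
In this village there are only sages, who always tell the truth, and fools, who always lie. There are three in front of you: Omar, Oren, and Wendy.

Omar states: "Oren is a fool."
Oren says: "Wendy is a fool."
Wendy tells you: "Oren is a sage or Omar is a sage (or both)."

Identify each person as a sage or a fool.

Consider Omar. Suppose Omar is a fool.
Then no assignment of the remaining roles makes every statement match its speaker's type — contradiction.
So Omar is a sage.
With that fixed, Wendy's statement is true, so Wendy is a sage.
With that fixed, Oren's statement is false, so Oren is a fool.

Omar: sage, Oren: fool, Wendy: sage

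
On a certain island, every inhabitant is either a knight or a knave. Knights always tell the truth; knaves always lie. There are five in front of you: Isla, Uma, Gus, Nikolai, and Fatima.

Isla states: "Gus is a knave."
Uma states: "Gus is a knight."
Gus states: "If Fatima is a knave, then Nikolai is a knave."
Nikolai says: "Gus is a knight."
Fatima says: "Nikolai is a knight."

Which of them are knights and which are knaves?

Consider Isla. Suppose Isla is a knight.
Then no assignment of the remaining roles makes every statement match its speaker's type — contradiction.
So Isla is a knave.
Consider Uma. Suppose Uma is a knave.
Then no assignment of the remaining roles makes every statement match its speaker's type — contradiction.
So Uma is a knight.
Consider Gus. Suppose Gus is a knave.
Then Isla's statement comes out true, contradicting Isla being a knave.
So Gus is a knight.
With that fixed, Nikolai's statement is true, so Nikolai is a knight.
With that fixed, Fatima's statement is true, so Fatima is a knight.

Isla: knave, Uma: knight, Gus: knight, Nikolai: knight, Fatima: knight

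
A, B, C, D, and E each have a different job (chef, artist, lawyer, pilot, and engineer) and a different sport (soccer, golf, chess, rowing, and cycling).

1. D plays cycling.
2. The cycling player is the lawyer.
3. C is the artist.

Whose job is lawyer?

With clues 1–2, A, B, C, and E are impossible for the one with job lawyer.
That leaves D.

D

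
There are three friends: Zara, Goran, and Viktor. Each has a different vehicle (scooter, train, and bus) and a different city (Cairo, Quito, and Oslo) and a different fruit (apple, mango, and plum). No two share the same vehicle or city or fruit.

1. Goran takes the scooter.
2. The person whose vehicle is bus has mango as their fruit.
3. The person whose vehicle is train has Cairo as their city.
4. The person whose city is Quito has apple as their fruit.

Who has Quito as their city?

With clues 1–4, Viktor and Zara are impossible for the one with city Quito.
That leaves Goran.

Goran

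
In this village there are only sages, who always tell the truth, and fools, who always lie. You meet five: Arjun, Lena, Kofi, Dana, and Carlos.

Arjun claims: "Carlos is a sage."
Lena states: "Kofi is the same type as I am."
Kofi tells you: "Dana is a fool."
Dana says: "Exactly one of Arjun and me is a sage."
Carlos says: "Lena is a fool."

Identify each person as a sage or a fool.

Arjun: fool, Lena: sage, Kofi: sage, Dana: fool, Carlos: fool

Consider Arjun. Suppose Arjun is a sage.
Then whichever role Dana has, Dana's statement has the wrong truth value — contradiction.
So Arjun is a fool.
Consider Lena. Suppose Lena is a fool.
Then no assignment of the remaining roles makes every statement match its speaker's type — contradiction.
So Lena is a sage.
With that fixed, Carlos's statement is false, so Carlos is a fool.
Consider Kofi. Suppose Kofi is a fool.
Then Lena's statement comes out false, contradicting Lena being a sage.
So Kofi is a sage.
Consider Dana. Suppose Dana is a sage.
Then Kofi's statement comes out false, contradicting Kofi being a sage.
So Dana is a fool.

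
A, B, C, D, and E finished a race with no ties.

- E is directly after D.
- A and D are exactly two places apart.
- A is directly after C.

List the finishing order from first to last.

C, A, B, D, E

From clue 1: D is in {1,2,3,4}.
From clues 1–3: C → place 1, A → place 2, B → place 3, D → place 4, E → place 5.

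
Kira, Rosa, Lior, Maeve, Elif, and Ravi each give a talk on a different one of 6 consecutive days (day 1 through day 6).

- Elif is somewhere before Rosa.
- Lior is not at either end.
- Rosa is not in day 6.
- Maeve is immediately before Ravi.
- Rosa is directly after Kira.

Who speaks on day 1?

Elif

With clue 1, Rosa is ruled out for day 1.
With clues 1–2, Lior is ruled out for day 1.
With clues 1–4, Ravi is ruled out for day 1.
With clues 1–5, Kira and Maeve are ruled out for day 1.
So day 1 is Elif.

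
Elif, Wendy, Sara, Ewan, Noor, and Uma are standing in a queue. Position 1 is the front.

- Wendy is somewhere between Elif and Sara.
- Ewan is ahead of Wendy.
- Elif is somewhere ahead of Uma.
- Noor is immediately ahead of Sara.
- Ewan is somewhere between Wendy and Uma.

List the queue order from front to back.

Elif, Uma, Ewan, Wendy, Noor, Sara

From clue 1: Wendy is in {2,3,4,5}.
From clues 1–2: Wendy is in {3,4,5}.
From clues 1–4: Wendy is in {3,4}.
From clues 1–5: Elif → position 1, Uma → position 2, Ewan → position 3, Wendy → position 4, Noor → position 5, Sara → position 6.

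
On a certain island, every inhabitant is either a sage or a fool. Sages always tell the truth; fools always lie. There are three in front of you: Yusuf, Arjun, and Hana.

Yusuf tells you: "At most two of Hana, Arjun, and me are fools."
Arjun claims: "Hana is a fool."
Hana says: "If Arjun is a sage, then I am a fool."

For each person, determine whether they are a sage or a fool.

Yusuf: sage, Arjun: fool, Hana: sage

Consider Yusuf. Suppose Yusuf is a fool.
Then no assignment of the remaining roles makes every statement match its speaker's type — contradiction.
So Yusuf is a sage.
Consider Arjun. Suppose Arjun is a sage.
Then whichever role Hana has, Hana's statement has the wrong truth value — contradiction.
So Arjun is a fool.
With that fixed, Hana's statement is true, so Hana is a sage.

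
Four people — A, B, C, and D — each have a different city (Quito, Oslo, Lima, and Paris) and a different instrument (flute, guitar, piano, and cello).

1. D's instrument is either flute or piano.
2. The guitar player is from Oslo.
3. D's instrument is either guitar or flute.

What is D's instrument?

Clue 1 rules out cello and guitar for D's instrument.
With clues 1–3, piano is impossible for D's instrument.
That leaves flute.

flute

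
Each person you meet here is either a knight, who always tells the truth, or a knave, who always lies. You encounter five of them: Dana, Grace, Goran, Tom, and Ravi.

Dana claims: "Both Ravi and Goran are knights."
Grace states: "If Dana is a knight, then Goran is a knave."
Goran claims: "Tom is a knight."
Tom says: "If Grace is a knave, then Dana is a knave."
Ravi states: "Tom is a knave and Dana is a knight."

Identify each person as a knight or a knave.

Consider Dana. Suppose Dana is a knight.
Then no assignment of the remaining roles makes every statement match its speaker's type — contradiction.
So Dana is a knave.
With that fixed, Grace's statement is true, so Grace is a knight.
With that fixed, Tom's statement is true, so Tom is a knight.
With that fixed, Ravi's statement is false, so Ravi is a knave.
With that fixed, Goran's statement is true, so Goran is a knight.

Dana: knave, Grace: knight, Goran: knight, Tom: knight, Ravi: knave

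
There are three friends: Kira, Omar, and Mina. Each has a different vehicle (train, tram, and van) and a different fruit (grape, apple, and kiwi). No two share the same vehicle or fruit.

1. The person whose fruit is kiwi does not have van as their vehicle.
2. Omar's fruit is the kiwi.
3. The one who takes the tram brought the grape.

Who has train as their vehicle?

Omar

With clues 1–3, Kira and Mina are impossible for the one with vehicle train.
That leaves Omar.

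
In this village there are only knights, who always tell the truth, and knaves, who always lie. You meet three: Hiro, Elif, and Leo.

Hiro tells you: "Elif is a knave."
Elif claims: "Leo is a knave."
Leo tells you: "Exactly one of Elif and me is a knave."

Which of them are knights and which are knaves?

Hiro: knight, Elif: knave, Leo: knight

Consider Hiro. Suppose Hiro is a knave.
Then no assignment of the remaining roles makes every statement match its speaker's type — contradiction.
So Hiro is a knight.
Consider Elif. Suppose Elif is a knight.
Then Hiro's statement comes out false, contradicting Hiro being a knight.
So Elif is a knave.
Consider Leo. Suppose Leo is a knave.
Then Elif's statement comes out true, contradicting Elif being a knave.
So Leo is a knight.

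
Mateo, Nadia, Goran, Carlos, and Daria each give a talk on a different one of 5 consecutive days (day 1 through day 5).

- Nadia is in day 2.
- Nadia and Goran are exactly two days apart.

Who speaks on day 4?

Goran

With clue 1, Nadia is ruled out for day 4.
With clues 1–2, Carlos, Daria, and Mateo are ruled out for day 4.
So day 4 is Goran.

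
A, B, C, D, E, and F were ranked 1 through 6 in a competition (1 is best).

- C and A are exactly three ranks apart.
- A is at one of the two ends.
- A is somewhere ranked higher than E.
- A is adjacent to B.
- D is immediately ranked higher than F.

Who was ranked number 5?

With clues 1–2, A and C are ruled out for rank 5.
With clues 1–4, B is ruled out for rank 5.
With clues 1–5, E and F are ruled out for rank 5.
So rank 5 is D.

D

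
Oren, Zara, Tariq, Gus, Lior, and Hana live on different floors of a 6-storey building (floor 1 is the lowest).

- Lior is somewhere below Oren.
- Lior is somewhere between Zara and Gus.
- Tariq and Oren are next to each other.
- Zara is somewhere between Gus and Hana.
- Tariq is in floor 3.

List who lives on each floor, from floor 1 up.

From clue 1: Oren is in {2,3,4,5,6}.
From clues 1–2: Lior is in {2,3,4}.
From clues 1–3: Lior is in {2,3}.
From clues 1–5: Gus → floor 1, Lior → floor 2, Tariq → floor 3, Oren → floor 4, Zara → floor 5, Hana → floor 6.

Gus, Lior, Tariq, Oren, Zara, Hana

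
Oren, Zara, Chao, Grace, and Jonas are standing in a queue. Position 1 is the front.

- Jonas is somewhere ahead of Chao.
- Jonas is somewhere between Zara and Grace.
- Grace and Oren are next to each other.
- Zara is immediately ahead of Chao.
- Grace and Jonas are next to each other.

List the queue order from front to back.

From clue 1: Chao is in {2,3,4,5}.
From clues 1–2: Jonas is in {2,3}.
From clues 1–4: Jonas → position 3, Zara → position 4, Chao → position 5.
From clues 1–5: Oren → position 1, Grace → position 2.

Oren, Grace, Jonas, Zara, Chao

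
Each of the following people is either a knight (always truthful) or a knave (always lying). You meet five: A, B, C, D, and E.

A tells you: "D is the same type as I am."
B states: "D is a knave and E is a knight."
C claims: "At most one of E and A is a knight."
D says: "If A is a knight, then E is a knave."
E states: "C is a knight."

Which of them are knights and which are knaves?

Consider A. Suppose A is a knight.
Then no assignment of the remaining roles makes every statement match its speaker's type — contradiction.
So A is a knave.
With that fixed, C's statement is true, so C is a knight.
With that fixed, D's statement is true, so D is a knight.
With that fixed, E's statement is true, so E is a knight.
With that fixed, B's statement is false, so B is a knave.

A: knave, B: knave, C: knight, D: knight, E: knight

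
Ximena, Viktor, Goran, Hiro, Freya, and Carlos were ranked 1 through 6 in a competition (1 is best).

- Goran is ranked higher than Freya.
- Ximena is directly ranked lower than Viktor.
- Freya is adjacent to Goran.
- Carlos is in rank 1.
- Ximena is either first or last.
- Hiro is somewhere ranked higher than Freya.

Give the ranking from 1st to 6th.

From clue 1: Goran is in {1,2,3,4,5}.
From clues 1–2: Ximena is in {2,3,4,5,6}.
From clues 1–4: Carlos → rank 1.
From clues 1–5: Viktor → rank 5, Ximena → rank 6.
From clues 1–6: Hiro → rank 2, Goran → rank 3, Freya → rank 4.

Carlos, Hiro, Goran, Freya, Viktor, Ximena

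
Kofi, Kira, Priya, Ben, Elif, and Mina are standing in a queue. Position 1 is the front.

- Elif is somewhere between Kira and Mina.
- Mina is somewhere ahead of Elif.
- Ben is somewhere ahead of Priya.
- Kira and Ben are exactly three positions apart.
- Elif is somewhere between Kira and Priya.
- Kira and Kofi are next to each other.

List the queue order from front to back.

Mina, Ben, Priya, Elif, Kira, Kofi

From clue 1: Elif is in {2,3,4,5}.
From clues 1–2: Kira is in {3,4,5,6}.
From clues 1–4: Kira is in {4,5,6}.
From clues 1–5: Kira is in {5,6}.
From clues 1–6: Mina → position 1, Ben → position 2, Priya → position 3, Elif → position 4, Kira → position 5, Kofi → position 6.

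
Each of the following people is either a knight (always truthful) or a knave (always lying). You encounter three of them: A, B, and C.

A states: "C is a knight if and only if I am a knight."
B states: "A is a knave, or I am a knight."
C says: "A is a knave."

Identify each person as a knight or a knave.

A: knave, B: knight, C: knight

Consider A. Suppose A is a knight.
Then no assignment of the remaining roles makes every statement match its speaker's type — contradiction.
So A is a knave.
With that fixed, B's statement is true, so B is a knight.
With that fixed, C's statement is true, so C is a knight.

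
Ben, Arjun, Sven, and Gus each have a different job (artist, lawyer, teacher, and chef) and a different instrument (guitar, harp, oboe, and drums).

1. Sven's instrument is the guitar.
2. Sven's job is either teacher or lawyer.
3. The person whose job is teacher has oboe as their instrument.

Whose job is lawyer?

With clues 1–3, Arjun, Ben, and Gus are impossible for the one with job lawyer.
That leaves Sven.

Sven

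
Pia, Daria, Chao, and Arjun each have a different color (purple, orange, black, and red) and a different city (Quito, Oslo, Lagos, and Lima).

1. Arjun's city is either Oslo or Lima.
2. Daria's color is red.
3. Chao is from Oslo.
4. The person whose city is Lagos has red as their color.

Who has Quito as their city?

Pia

Clue 1 rules out Arjun for the one with city Quito.
With clues 1–3, Chao is impossible for the one with city Quito.
With clues 1–4, Daria is impossible for the one with city Quito.
That leaves Pia.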